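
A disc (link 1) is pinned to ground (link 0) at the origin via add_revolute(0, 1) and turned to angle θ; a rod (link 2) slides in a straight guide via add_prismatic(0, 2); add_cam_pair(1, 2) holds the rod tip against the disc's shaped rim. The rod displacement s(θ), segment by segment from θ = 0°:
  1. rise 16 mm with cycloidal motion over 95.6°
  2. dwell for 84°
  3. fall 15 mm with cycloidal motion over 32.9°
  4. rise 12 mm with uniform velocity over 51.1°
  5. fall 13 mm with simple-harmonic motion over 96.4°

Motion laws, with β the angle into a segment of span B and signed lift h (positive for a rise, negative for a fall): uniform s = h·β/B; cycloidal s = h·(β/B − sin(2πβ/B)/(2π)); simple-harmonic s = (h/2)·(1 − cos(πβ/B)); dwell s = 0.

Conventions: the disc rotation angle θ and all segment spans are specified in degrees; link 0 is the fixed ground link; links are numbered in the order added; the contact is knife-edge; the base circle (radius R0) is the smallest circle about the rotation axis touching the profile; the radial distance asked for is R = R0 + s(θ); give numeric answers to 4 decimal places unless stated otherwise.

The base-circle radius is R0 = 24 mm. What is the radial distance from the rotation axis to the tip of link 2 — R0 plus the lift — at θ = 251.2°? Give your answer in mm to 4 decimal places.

segment 1 (0° to 95.6°, cycloidal, h = 16) is passed completely: s = 0.0000 + (16) = 16.0000
segment 2 (95.6° to 179.6°, dwell): s unchanged at 16.0000
segment 3 (179.6° to 212.5°, cycloidal, h = -15) is passed completely: s = 16.0000 + (-15) = 1.0000
θ = 251.2° falls in segment 4 (212.5° to 263.6°, uniform, h = 12): β = 251.2 − 212.5 = 38.7°, B = 51.1°; Δs = 12·38.7/51.1 = 9.0881; s = 1.0000 + 9.0881 = 10.0881
R = R0 + s = 24 + 10.0881 = 34.0881

34.0881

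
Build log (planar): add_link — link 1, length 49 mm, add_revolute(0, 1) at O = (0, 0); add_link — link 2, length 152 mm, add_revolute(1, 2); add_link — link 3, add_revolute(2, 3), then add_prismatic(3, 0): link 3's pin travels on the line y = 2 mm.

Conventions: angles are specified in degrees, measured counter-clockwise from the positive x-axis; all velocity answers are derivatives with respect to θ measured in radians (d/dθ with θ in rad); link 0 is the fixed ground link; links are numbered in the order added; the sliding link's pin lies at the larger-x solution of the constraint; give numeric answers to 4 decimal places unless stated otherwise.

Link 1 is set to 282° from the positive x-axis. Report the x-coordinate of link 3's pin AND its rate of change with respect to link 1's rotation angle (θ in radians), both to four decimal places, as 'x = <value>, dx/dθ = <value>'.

geometry: r = 49 mm, L = 152 mm, e = 2 mm
crank pin P = (r cos θ, r sin θ) = (10.187673, -47.929232)
h = r sin θ − e = -47.929232 − 2 = -49.929232
x = r cos θ + √(L² − h²) = 10.187673 + 143.565566 = 153.753239
dx/dθ = −r sin θ − h·r cos θ/√(L² − h²) (θ in radians; h = -49.929232) = 51.472301

x = 153.7532, dx/dθ = 51.4723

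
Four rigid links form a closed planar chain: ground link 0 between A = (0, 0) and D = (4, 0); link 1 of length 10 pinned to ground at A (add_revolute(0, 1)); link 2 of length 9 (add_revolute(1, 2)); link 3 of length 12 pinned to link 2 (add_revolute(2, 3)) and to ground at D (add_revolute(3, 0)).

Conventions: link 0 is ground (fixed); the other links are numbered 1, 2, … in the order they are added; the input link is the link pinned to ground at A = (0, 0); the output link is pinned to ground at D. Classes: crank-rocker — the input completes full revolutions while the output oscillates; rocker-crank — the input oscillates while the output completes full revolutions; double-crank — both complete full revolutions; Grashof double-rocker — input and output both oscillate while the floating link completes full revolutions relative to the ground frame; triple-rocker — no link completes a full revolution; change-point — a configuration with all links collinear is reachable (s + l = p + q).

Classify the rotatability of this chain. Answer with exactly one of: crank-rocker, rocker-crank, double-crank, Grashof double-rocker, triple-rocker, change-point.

lengths: ground=4, input=10, coupler=9, output=12
sorted: s=4 (shortest), l=12 (longest), p+q=19
s + l = 16 vs p + q = 19
s + l < p + q (Grashof) with shortest = ground link → double-crank

double-crank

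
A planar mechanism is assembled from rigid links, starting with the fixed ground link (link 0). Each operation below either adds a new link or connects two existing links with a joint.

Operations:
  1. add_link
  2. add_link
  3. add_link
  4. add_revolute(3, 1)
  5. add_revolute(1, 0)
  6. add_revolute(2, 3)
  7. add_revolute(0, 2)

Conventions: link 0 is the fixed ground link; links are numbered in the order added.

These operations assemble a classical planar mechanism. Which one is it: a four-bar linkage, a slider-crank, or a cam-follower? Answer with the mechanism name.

links: 4 (incl. ground); joints: 4 revolute, 0 prismatic, 0 higher (cam) pair, forming one closed loop
4 links in a single 4R loop → four-bar linkage

four-bar linkage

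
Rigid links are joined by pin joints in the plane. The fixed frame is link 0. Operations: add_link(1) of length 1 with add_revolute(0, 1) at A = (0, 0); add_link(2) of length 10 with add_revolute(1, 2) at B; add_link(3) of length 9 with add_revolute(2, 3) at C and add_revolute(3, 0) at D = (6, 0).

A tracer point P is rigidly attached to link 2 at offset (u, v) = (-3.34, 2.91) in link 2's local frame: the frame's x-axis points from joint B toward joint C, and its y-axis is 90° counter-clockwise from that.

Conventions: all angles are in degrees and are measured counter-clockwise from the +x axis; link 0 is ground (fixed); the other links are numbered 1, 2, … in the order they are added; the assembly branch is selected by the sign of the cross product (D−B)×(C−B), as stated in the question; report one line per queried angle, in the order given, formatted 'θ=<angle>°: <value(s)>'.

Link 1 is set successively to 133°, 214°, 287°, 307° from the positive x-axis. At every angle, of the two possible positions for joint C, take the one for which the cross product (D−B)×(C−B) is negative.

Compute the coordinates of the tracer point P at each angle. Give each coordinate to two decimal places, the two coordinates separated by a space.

A=(0,0), D=(6.00,0)
θ=133°: B = A + 1.00·(cos133°, sin133°) = (-0.6820, 0.7314)
θ=133°: |BD| = 6.7219
θ=133°: circle(B,10.00) ∩ circle(D,9.00): a=4.7742, h=8.7867
θ=133°:   candidates: C₊=(5.0199,8.9465) cross=59.064; C₋=(3.1079,-8.5227) cross=-59.064
θ=133°:   branch - wants cross < 0 → take C=(3.1079,-8.5227) (cross=-59.064)
θ=133°: ex = (C−B)/|BC| = (0.3790,-0.9254); ey = (0.9254,0.3790)
θ=133°: P = B + -3.34·ex + 2.91·ey = (0.7451,4.9251)
θ=214°: B = A + 1.00·(cos214°, sin214°) = (-0.8290, -0.5592)
θ=214°: |BD| = 6.8519
θ=214°: circle(B,10.00) ∩ circle(D,9.00): a=4.8124, h=8.7659
θ=214°:   candidates: C₊=(3.2519,8.5702) cross=60.063; C₋=(4.6827,-8.9031) cross=-60.063
θ=214°:   branch - wants cross < 0 → take C=(4.6827,-8.9031) (cross=-60.063)
θ=214°: ex = (C−B)/|BC| = (0.5512,-0.8344); ey = (0.8344,0.5512)
θ=214°: P = B + -3.34·ex + 2.91·ey = (-0.2419,3.8316)
θ=287°: B = A + 1.00·(cos287°, sin287°) = (0.2924, -0.9563)
θ=287°: |BD| = 5.7872
θ=287°: circle(B,10.00) ∩ circle(D,9.00): a=4.5352, h=8.9125
θ=287°:   candidates: C₊=(3.2924,8.5831) cross=51.578; C₋=(6.2379,-8.9969) cross=-51.578
θ=287°:   branch - wants cross < 0 → take C=(6.2379,-8.9969) (cross=-51.578)
θ=287°: ex = (C−B)/|BC| = (0.5946,-0.8041); ey = (0.8041,0.5946)
θ=287°: P = B + -3.34·ex + 2.91·ey = (0.6464,3.4594)
θ=307°: B = A + 1.00·(cos307°, sin307°) = (0.6018, -0.7986)
θ=307°: |BD| = 5.4569
θ=307°: circle(B,10.00) ∩ circle(D,9.00): a=4.4694, h=8.9457
θ=307°:   candidates: C₊=(3.7138,8.7048) cross=48.816; C₋=(6.3323,-8.9939) cross=-48.816
θ=307°:   branch - wants cross < 0 → take C=(6.3323,-8.9939) (cross=-48.816)
θ=307°: ex = (C−B)/|BC| = (0.5730,-0.8195); ey = (0.8195,0.5730)
θ=307°: P = B + -3.34·ex + 2.91·ey = (1.0727,3.6061)

θ=133°: 0.75 4.93
θ=214°: -0.24 3.83
θ=287°: 0.65 3.46
θ=307°: 1.07 3.61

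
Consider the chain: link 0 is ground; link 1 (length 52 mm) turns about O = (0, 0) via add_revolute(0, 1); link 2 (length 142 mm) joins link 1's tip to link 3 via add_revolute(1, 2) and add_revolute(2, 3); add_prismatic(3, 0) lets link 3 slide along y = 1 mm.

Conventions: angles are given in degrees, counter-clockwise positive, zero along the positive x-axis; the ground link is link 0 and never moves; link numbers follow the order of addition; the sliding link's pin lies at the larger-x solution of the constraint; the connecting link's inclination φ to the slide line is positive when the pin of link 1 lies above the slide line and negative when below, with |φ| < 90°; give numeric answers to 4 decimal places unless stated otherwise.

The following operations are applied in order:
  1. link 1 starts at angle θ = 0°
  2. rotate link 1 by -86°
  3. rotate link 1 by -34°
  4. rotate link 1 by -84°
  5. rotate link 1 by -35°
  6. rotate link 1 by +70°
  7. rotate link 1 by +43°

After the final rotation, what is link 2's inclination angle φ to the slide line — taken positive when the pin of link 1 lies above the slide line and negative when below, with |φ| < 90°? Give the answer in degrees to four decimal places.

geometry: r = 52 mm, L = 142 mm, e = 1 mm; θ starts at 0°
rotate link 1 by -86°: θ ← 0° -86° = -86°
rotate link 1 by -34°: θ ← -86° -34° = -120°
rotate link 1 by -84°: θ ← -120° -84° = -204°
rotate link 1 by -35°: θ ← -204° -35° = -239°
rotate link 1 by +70°: θ ← -239° +70° = -169°
rotate link 1 by +43°: θ ← -169° +43° = -126°
h = r sin θ − e = -42.068884 − 1 = -43.068884
sin φ = h / L = -43.068884 / 142 = -0.30330200
φ = arcsin(-0.30330200) = -17.656037°

-17.6560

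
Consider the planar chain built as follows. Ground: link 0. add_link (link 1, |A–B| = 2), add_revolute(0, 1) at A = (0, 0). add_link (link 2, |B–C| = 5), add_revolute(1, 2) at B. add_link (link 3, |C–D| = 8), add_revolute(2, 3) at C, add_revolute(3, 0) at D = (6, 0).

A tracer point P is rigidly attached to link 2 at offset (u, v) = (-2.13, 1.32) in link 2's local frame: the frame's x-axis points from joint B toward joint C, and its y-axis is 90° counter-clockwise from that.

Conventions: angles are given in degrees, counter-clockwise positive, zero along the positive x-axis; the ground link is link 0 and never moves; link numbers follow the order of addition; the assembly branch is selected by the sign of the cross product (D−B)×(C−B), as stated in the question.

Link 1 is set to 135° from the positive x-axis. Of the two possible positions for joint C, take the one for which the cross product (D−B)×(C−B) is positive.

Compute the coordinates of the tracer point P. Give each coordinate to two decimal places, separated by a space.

A=(0,0), D=(6.00,0)
B = A + 2.00·(cos135°, sin135°) = (-1.4142, 1.4142)
|BD| = 7.5479
circle(B,5.00) ∩ circle(D,8.00): a=1.1904, h=4.8562
  candidates: C₊=(0.6650,5.9614) cross=36.654; C₋=(-1.1547,-3.5790) cross=-36.654
  branch + wants cross > 0 → take C=(0.6650,5.9614) (cross=36.654)
ex = (C−B)/|BC| = (0.4158,0.9094); ey = (-0.9094,0.4158)
P = B + -2.13·ex + 1.32·ey = (-3.5004,0.0260)

-3.50 0.03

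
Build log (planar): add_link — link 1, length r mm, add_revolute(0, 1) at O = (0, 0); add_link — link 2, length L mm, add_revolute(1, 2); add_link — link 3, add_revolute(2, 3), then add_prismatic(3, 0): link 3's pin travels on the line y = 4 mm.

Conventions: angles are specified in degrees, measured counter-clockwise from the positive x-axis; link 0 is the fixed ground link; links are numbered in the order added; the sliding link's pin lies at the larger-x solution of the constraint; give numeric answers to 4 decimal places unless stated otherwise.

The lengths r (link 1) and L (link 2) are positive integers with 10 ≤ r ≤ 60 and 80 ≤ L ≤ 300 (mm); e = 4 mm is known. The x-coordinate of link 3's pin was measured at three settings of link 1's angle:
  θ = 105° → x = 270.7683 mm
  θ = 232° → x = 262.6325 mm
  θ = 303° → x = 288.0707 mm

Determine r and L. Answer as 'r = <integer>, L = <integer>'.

constraint per measurement: (x − r cos θ)² + (r sin θ − e)² = L²
subtracting the θ₁ and θ₂ equations cancels the r² and L² terms:
r = (x₁² − x₂²) / (2[(x₁cos θ₁ + e sin θ₁) − (x₂cos θ₂ + e sin θ₂)]) = 21.9999 → r = 22
L² = (x₁ − r cos θ₁)² + (r sin θ₁ − e)² = 76728.9890 → L = 277.0000 → L = 277
check at θ₃=303°: x = 288.0707 (printed 288.0707) ✓

r = 22, L = 277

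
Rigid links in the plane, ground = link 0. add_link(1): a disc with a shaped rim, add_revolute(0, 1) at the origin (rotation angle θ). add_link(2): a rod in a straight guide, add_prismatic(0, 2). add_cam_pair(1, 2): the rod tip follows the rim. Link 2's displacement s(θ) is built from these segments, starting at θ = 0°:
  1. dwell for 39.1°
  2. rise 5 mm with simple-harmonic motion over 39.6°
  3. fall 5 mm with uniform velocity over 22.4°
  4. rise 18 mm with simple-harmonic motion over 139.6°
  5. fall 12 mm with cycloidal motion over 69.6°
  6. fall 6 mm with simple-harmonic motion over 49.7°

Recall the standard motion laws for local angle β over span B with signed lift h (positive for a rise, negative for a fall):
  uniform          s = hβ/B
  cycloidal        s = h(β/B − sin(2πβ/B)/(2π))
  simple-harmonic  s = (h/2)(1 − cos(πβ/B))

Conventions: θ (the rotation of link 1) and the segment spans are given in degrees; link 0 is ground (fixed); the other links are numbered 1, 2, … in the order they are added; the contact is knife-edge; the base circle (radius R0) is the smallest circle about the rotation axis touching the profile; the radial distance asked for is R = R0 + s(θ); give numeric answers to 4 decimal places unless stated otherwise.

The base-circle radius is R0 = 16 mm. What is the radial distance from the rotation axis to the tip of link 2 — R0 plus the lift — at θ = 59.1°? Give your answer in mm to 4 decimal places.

segment 1 (0° to 39.1°, dwell): s unchanged at 0.0000
θ = 59.1° falls in segment 2 (39.1° to 78.7°, simple-harmonic, h = 5): β = 59.1 − 39.1 = 20°, B = 39.6°; Δs = 5/2·(1 − cos(π·0.5051)) = 2.5397; s = 0.0000 + 2.5397 = 2.5397
R = R0 + s = 16 + 2.5397 = 18.5397

18.5397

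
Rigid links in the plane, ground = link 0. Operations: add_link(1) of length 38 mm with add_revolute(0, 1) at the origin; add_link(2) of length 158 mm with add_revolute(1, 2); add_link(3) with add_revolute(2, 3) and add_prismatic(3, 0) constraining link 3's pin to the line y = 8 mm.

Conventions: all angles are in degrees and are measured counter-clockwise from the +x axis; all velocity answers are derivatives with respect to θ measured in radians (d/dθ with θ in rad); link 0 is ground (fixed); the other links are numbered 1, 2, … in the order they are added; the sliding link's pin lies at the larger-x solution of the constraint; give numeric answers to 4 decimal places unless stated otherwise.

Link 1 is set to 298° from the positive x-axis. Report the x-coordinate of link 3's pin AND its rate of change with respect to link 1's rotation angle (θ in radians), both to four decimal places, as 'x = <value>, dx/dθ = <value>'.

geometry: r = 38 mm, L = 158 mm, e = 8 mm
crank pin P = (r cos θ, r sin θ) = (17.839919, -33.552009)
h = r sin θ − e = -33.552009 − 8 = -41.552009
x = r cos θ + √(L² − h²) = 17.839919 + 152.438285 = 170.278204
dx/dθ = −r sin θ − h·r cos θ/√(L² − h²) (θ in radians; h = -41.552009) = 38.414858

x = 170.2782, dx/dθ = 38.4149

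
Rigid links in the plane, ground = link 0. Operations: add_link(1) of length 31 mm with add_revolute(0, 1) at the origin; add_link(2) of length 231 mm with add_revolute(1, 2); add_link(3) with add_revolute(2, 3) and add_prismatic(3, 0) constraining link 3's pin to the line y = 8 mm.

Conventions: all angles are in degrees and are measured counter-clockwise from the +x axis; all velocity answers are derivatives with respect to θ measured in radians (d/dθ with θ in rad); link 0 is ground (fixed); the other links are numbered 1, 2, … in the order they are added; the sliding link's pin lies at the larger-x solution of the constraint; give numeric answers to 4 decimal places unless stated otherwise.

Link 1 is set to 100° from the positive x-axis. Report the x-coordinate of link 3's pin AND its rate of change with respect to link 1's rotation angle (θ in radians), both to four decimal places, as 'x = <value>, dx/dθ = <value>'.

geometry: r = 31 mm, L = 231 mm, e = 8 mm
crank pin P = (r cos θ, r sin θ) = (-5.383094, 30.529040)
h = r sin θ − e = 30.529040 − 8 = 22.529040
x = r cos θ + √(L² − h²) = -5.383094 + 229.898765 = 224.515672
dx/dθ = −r sin θ − h·r cos θ/√(L² − h²) (θ in radians; h = 22.529040) = -30.001522

x = 224.5157, dx/dθ = -30.0015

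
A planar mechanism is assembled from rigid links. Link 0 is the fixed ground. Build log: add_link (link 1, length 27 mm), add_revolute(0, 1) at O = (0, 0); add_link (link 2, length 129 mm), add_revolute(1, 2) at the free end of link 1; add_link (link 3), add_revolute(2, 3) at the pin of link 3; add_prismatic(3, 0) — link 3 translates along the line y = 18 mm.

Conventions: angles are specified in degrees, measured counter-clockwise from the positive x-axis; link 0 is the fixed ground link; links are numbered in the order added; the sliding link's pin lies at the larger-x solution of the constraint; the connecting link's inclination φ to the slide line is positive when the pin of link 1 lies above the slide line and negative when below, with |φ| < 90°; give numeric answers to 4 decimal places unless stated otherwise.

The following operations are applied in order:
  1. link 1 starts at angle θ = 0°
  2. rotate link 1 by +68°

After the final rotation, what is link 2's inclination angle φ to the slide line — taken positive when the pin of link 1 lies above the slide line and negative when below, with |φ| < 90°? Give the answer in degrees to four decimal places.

geometry: r = 27 mm, L = 129 mm, e = 18 mm; θ starts at 0°
rotate link 1 by +68°: θ ← 0° +68° = 68°
h = r sin θ − e = 25.033964 − 18 = 7.033964
sin φ = h / L = 7.033964 / 129 = 0.05452685
φ = arcsin(0.05452685) = 3.125709°

3.1257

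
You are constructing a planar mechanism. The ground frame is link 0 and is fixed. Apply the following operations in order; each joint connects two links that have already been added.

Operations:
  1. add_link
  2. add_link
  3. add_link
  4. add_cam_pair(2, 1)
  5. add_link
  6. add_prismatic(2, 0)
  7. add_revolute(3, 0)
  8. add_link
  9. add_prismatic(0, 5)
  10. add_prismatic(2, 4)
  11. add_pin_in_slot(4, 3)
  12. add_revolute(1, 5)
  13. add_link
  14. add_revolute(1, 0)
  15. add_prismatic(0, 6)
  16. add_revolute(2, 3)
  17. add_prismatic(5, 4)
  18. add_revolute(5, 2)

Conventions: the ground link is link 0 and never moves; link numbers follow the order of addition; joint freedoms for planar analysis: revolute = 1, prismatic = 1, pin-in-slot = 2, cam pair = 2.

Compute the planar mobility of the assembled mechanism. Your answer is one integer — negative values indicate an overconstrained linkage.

L=1 J1=0 J2=0
add link → L=2 J1=0 J2=0
add link → L=3 J1=0 J2=0
add link → L=4 J1=0 J2=0
C@2,1 dof=2 J2 → L=4 J1=0 J2=1
add link → L=5 J1=0 J2=1
P@2,0 dof=1 J1 → L=5 J1=1 J2=1
R@3,0 dof=1 J1 → L=5 J1=2 J2=1
add link → L=6 J1=2 J2=1
P@0,5 dof=1 J1 → L=6 J1=3 J2=1
P@2,4 dof=1 J1 → L=6 J1=4 J2=1
PS@4,3 dof=2 J2 → L=6 J1=4 J2=2
R@1,5 dof=1 J1 → L=6 J1=5 J2=2
add link → L=7 J1=5 J2=2
R@1,0 dof=1 J1 → L=7 J1=6 J2=2
P@0,6 dof=1 J1 → L=7 J1=7 J2=2
R@2,3 dof=1 J1 → L=7 J1=8 J2=2
P@5,4 dof=1 J1 → L=7 J1=9 J2=2
R@5,2 dof=1 J1 → L=7 J1=10 J2=2
M=3(L−1)−2J1−J2=3·6−2·10−2=-4

M = -4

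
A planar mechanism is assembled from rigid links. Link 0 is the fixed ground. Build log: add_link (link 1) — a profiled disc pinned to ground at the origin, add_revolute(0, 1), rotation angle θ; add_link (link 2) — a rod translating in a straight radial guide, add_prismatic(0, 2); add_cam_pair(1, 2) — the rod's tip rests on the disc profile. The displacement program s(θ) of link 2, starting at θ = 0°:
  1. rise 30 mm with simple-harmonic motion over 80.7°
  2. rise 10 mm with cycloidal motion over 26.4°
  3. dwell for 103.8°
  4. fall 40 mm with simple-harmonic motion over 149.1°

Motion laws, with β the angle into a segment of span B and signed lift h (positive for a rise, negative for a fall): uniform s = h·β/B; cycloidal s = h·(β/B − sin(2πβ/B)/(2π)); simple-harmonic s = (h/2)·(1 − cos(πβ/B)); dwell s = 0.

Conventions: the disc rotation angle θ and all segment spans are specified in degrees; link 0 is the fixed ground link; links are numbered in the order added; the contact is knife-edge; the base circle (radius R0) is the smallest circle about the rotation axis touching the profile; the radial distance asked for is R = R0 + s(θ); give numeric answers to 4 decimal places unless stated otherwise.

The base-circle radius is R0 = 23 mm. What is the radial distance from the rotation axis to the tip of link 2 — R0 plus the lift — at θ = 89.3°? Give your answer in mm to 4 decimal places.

seg 1 [0°–80.7°] simple-harmonic, h=30: full span → s += 30 → s = 30.0000
seg 2 [80.7°–107.1°] cycloidal, h=10: θ=89.3° here. β=8.6, B=26.4. 10·(0.3258 − sin(2π·0.3258)/(2π)) = 1.8430 → s = 31.8430
R = R0 + s = 23 + 31.8430 = 54.8430

54.8430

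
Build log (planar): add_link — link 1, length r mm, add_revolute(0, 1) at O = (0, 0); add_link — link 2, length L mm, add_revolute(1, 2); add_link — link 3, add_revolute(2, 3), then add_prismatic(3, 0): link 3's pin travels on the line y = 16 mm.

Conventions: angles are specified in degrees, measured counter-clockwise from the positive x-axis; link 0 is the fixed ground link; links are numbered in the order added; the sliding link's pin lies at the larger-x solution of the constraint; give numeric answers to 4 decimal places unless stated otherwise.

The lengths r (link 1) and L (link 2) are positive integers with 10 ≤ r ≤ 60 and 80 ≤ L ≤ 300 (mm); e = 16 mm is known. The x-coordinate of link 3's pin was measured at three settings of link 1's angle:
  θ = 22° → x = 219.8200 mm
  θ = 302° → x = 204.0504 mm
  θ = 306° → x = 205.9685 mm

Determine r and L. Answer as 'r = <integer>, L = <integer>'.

constraint per measurement: (x − r cos θ)² + (r sin θ − e)² = L²
subtracting the θ₁ and θ₂ equations cancels the r² and L² terms:
r = (x₁² − x₂²) / (2[(x₁cos θ₁ + e sin θ₁) − (x₂cos θ₂ + e sin θ₂)]) = 29.0000 → r = 29
L² = (x₁ − r cos θ₁)² + (r sin θ₁ − e)² = 37249.0113 → L = 193.0000 → L = 193
check at θ₃=306°: x = 205.9685 (printed 205.9685) ✓

r = 29, L = 193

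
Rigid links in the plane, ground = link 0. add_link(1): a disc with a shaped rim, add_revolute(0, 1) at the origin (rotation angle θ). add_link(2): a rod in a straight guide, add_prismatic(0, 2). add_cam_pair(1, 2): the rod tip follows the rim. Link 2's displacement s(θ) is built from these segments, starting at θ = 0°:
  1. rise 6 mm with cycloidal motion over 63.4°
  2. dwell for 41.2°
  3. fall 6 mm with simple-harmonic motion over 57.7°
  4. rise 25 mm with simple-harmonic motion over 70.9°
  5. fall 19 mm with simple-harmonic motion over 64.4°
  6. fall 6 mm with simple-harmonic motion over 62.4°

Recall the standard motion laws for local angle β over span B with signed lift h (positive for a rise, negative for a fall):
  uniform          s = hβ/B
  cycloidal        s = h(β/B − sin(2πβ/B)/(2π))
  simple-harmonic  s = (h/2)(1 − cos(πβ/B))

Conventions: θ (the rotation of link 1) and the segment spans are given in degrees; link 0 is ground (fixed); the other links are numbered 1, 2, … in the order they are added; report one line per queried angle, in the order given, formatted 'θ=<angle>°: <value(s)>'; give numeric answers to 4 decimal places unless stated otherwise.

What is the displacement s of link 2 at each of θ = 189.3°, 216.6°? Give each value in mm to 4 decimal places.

segment 1 (0° to 63.4°, cycloidal, h = 6) is passed completely: s = 0.0000 + (6) = 6.0000
segment 2 (63.4° to 104.6°, dwell): s unchanged at 6.0000
segment 3 (104.6° to 162.3°, simple-harmonic, h = -6) is passed completely: s = 6.0000 + (-6) = 0.0000
θ = 189.3° falls in segment 4 (162.3° to 233.2°, simple-harmonic, h = 25): β = 189.3 − 162.3 = 27°, B = 70.9°; Δs = 25/2·(1 − cos(π·0.3808)) = 7.9283; s = 0.0000 + 7.9283 = 7.9283
θ = 216.6° falls in segment 4 (162.3° to 233.2°, simple-harmonic, h = 25): β = 216.6 − 162.3 = 54.3°, B = 70.9°; Δs = 25/2·(1 − cos(π·0.7659)) = 21.7683; s = 0.0000 + 21.7683 = 21.7683

θ=189.3°: 7.9283
θ=216.6°: 21.7683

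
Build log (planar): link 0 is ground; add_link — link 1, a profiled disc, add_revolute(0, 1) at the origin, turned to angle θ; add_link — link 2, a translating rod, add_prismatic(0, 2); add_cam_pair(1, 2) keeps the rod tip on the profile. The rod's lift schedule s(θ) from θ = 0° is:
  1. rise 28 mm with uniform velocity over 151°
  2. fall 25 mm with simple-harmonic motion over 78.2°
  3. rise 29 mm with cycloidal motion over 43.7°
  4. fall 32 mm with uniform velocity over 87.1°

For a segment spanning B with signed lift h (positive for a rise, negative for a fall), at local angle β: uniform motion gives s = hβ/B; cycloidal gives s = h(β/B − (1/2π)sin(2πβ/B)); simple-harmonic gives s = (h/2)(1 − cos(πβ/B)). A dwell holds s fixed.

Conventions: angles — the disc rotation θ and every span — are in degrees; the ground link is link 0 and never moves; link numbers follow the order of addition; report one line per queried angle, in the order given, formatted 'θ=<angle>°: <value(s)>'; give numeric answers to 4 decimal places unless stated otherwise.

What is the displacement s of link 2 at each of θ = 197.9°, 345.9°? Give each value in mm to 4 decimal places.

seg 1 [0°–151°] uniform, h=28: full span → s += 28 → s = 28.0000
seg 2 [151°–229.2°] simple-harmonic, h=-25: θ=197.9° here. β=46.9, B=78.2. -25/2·(1 − cos(π·0.5997)) = -16.3532 → s = 11.6468
seg 2 [151°–229.2°] simple-harmonic, h=-25: full span → s += -25 → s = 3.0000
seg 3 [229.2°–272.9°] cycloidal, h=29: full span → s += 29 → s = 32.0000
seg 4 [272.9°–360°] uniform, h=-32: θ=345.9° here. β=73, B=87.1. -32·73/87.1 = -26.8197 → s = 5.1803

θ=197.9°: 11.6468
θ=345.9°: 5.1803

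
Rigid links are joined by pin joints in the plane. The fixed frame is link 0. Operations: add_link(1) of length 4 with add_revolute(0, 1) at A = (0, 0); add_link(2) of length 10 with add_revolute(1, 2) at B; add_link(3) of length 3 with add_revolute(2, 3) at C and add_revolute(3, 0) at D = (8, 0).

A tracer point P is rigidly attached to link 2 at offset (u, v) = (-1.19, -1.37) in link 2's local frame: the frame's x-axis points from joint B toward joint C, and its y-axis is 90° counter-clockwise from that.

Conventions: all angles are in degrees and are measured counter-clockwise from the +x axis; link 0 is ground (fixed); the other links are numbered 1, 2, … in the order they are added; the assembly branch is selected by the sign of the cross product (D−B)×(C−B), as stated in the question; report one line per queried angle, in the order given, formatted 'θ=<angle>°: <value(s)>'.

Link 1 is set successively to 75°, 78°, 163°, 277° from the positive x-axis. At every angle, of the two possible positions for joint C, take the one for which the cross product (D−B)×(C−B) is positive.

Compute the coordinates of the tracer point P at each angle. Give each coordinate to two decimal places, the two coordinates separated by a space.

A=(0,0), D=(8.00,0)
θ=75°: B = A + 4.00·(cos75°, sin75°) = (1.0353, 3.8637)
θ=75°: |BD| = 7.9646
θ=75°: circle(B,10.00) ∩ circle(D,3.00): a=9.6951, h=2.4506
θ=75°:   candidates: C₊=(10.7020,1.3035) cross=19.518; C₋=(8.3244,-2.9824) cross=-19.518
θ=75°:   branch + wants cross > 0 → take C=(10.7020,1.3035) (cross=19.518)
θ=75°: ex = (C−B)/|BC| = (0.9667,-0.2560); ey = (0.2560,0.9667)
θ=75°: P = B + -1.19·ex + -1.37·ey = (-0.4658,2.8440)
θ=78°: B = A + 4.00·(cos78°, sin78°) = (0.8316, 3.9126)
θ=78°: |BD| = 8.1666
θ=78°: circle(B,10.00) ∩ circle(D,3.00): a=9.6548, h=2.6049
θ=78°:   candidates: C₊=(10.5542,1.5735) cross=21.273; C₋=(8.0583,-2.9994) cross=-21.273
θ=78°:   branch + wants cross > 0 → take C=(10.5542,1.5735) (cross=21.273)
θ=78°: ex = (C−B)/|BC| = (0.9723,-0.2339); ey = (0.2339,0.9723)
θ=78°: P = B + -1.19·ex + -1.37·ey = (-0.6458,2.8589)
θ=163°: B = A + 4.00·(cos163°, sin163°) = (-3.8252, 1.1695)
θ=163°: |BD| = 11.8829
θ=163°: circle(B,10.00) ∩ circle(D,3.00): a=9.7705, h=2.1302
θ=163°:   candidates: C₊=(6.1075,2.3277) cross=25.313; C₋=(5.6882,-1.9119) cross=-25.313
θ=163°:   branch + wants cross > 0 → take C=(6.1075,2.3277) (cross=25.313)
θ=163°: ex = (C−B)/|BC| = (0.9933,0.1158); ey = (-0.1158,0.9933)
θ=163°: P = B + -1.19·ex + -1.37·ey = (-4.8485,-0.3291)
θ=277°: B = A + 4.00·(cos277°, sin277°) = (0.4875, -3.9702)
θ=277°: |BD| = 8.4971
θ=277°: circle(B,10.00) ∩ circle(D,3.00): a=9.6033, h=2.7886
θ=277°:   candidates: C₊=(7.6751,2.9824) cross=23.695; C₋=(10.2810,-1.9486) cross=-23.695
θ=277°:   branch + wants cross > 0 → take C=(7.6751,2.9824) (cross=23.695)
θ=277°: ex = (C−B)/|BC| = (0.7188,0.6953); ey = (-0.6953,0.7188)
θ=277°: P = B + -1.19·ex + -1.37·ey = (0.5846,-5.7822)

θ=75°: -0.47 2.84
θ=78°: -0.65 2.86
θ=163°: -4.85 -0.33
θ=277°: 0.58 -5.78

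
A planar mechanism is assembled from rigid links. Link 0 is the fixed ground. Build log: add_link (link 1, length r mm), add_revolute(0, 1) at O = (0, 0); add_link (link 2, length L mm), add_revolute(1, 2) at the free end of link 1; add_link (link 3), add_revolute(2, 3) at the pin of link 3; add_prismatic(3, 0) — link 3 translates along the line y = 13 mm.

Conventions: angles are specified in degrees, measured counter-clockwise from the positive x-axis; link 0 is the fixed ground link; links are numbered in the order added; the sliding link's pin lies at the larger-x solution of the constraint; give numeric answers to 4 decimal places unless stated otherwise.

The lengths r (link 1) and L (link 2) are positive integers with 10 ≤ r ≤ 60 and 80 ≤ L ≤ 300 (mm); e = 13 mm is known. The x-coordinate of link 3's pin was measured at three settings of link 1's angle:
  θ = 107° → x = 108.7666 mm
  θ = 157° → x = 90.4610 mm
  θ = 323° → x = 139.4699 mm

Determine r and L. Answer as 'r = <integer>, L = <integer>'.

constraint per measurement: (x − r cos θ)² + (r sin θ − e)² = L²
subtracting the θ₁ and θ₂ equations cancels the r² and L² terms:
r = (x₁² − x₂²) / (2[(x₁cos θ₁ + e sin θ₁) − (x₂cos θ₂ + e sin θ₂)]) = 31.0002 → r = 31
L² = (x₁ − r cos θ₁)² + (r sin θ₁ − e)² = 14161.0088 → L = 119.0000 → L = 119
check at θ₃=323°: x = 139.4699 (printed 139.4699) ✓

r = 31, L = 119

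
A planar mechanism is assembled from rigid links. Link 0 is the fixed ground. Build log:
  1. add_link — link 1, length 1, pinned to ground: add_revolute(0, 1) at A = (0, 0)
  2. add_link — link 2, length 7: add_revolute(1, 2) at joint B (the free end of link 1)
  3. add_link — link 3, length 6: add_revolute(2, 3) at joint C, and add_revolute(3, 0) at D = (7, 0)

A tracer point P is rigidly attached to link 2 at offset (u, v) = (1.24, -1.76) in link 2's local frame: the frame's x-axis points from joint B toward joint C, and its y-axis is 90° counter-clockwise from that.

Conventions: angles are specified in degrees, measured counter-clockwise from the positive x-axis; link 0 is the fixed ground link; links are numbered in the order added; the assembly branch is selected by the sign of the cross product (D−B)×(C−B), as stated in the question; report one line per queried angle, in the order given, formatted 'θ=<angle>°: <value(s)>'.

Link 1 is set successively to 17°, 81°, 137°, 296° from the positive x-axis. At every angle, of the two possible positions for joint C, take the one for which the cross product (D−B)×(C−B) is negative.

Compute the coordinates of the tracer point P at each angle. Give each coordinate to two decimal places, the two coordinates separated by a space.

A=(0,0), D=(7.00,0)
θ=17°: B = A + 1.00·(cos17°, sin17°) = (0.9563, 0.2924)
θ=17°: |BD| = 6.0508
θ=17°: circle(B,7.00) ∩ circle(D,6.00): a=4.0996, h=5.6739
θ=17°:   candidates: C₊=(5.3253,5.7615) cross=34.331; C₋=(4.7770,-5.5730) cross=-34.331
θ=17°:   branch - wants cross < 0 → take C=(4.7770,-5.5730) (cross=-34.331)
θ=17°: ex = (C−B)/|BC| = (0.5458,-0.8379); ey = (0.8379,0.5458)
θ=17°: P = B + 1.24·ex + -1.76·ey = (0.1584,-1.7073)
θ=81°: B = A + 1.00·(cos81°, sin81°) = (0.1564, 0.9877)
θ=81°: |BD| = 6.9145
θ=81°: circle(B,7.00) ∩ circle(D,6.00): a=4.3973, h=5.4464
θ=81°:   candidates: C₊=(5.2866,5.7502) cross=37.659; C₋=(3.7306,-5.0310) cross=-37.659
θ=81°:   branch - wants cross < 0 → take C=(3.7306,-5.0310) (cross=-37.659)
θ=81°: ex = (C−B)/|BC| = (0.5106,-0.8598); ey = (0.8598,0.5106)
θ=81°: P = B + 1.24·ex + -1.76·ey = (-0.7237,-0.9771)
θ=137°: B = A + 1.00·(cos137°, sin137°) = (-0.7314, 0.6820)
θ=137°: |BD| = 7.7614
θ=137°: circle(B,7.00) ∩ circle(D,6.00): a=4.7182, h=5.1710
θ=137°:   candidates: C₊=(4.4229,5.4184) cross=40.134; C₋=(3.5142,-4.8836) cross=-40.134
θ=137°:   branch - wants cross < 0 → take C=(3.5142,-4.8836) (cross=-40.134)
θ=137°: ex = (C−B)/|BC| = (0.6065,-0.7951); ey = (0.7951,0.6065)
θ=137°: P = B + 1.24·ex + -1.76·ey = (-1.3786,-1.3713)
θ=296°: B = A + 1.00·(cos296°, sin296°) = (0.4384, -0.8988)
θ=296°: |BD| = 6.6229
θ=296°: circle(B,7.00) ∩ circle(D,6.00): a=4.2929, h=5.5291
θ=296°:   candidates: C₊=(3.9412,5.1618) cross=36.619; C₋=(5.4419,-5.7942) cross=-36.619
θ=296°:   branch - wants cross < 0 → take C=(5.4419,-5.7942) (cross=-36.619)
θ=296°: ex = (C−B)/|BC| = (0.7148,-0.6993); ey = (0.6993,0.7148)
θ=296°: P = B + 1.24·ex + -1.76·ey = (0.0939,-3.0240)

θ=17°: 0.16 -1.71
θ=81°: -0.72 -0.98
θ=137°: -1.38 -1.37
θ=296°: 0.09 -3.02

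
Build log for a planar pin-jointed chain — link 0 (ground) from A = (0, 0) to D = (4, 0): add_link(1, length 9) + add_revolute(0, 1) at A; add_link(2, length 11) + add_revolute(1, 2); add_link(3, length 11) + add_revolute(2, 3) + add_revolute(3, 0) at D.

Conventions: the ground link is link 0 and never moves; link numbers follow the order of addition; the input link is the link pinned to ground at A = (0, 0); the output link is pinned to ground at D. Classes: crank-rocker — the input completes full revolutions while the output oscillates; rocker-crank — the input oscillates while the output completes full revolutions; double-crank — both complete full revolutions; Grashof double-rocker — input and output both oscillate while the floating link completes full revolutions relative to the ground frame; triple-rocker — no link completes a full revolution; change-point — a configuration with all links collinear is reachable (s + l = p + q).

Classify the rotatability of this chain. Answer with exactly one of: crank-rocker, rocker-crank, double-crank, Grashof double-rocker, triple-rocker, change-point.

lengths: ground=4, input=9, coupler=11, output=11
sorted: s=4 (shortest), l=11 (longest), p+q=20
s + l = 15 vs p + q = 20
s + l < p + q (Grashof) with shortest = ground link → double-crank

double-crank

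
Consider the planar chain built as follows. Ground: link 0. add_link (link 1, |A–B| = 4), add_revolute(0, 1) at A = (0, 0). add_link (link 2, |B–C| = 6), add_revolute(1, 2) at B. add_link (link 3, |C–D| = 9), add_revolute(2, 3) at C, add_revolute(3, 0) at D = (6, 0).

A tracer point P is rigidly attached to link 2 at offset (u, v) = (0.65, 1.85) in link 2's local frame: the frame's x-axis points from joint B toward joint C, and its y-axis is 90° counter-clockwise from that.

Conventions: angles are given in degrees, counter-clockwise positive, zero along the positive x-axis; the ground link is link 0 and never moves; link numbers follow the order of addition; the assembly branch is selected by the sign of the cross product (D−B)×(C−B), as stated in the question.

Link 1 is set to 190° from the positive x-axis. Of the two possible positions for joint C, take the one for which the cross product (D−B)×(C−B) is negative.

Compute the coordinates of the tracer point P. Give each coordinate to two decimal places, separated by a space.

A=(0,0), D=(6.00,0)
B = A + 4.00·(cos190°, sin190°) = (-3.9392, -0.6946)
|BD| = 9.9635
circle(B,6.00) ∩ circle(D,9.00): a=2.7235, h=5.3463
  candidates: C₊=(-1.5951,4.8285) cross=53.267; C₋=(-0.8497,-5.8380) cross=-53.267
  branch - wants cross < 0 → take C=(-0.8497,-5.8380) (cross=-53.267)
ex = (C−B)/|BC| = (0.5149,-0.8572); ey = (0.8572,0.5149)
P = B + 0.65·ex + 1.85·ey = (-2.0186,-0.2992)

-2.02 -0.30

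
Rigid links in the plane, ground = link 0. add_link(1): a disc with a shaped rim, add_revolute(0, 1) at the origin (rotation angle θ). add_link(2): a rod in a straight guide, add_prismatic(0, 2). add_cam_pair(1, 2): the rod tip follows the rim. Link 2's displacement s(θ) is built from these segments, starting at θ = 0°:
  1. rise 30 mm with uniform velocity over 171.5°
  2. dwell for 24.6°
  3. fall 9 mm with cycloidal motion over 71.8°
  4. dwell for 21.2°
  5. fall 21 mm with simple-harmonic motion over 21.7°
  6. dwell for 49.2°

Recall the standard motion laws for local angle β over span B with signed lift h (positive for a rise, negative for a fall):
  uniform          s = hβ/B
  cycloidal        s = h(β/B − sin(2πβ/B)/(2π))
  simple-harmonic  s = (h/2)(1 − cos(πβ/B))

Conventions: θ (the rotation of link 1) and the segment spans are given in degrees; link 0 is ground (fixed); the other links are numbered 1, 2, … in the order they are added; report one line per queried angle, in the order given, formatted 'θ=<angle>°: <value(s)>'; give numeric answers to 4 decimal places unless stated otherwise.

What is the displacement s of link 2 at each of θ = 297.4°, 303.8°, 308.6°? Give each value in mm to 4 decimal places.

segment 1 (0° to 171.5°, uniform, h = 30) is passed completely: s = 0.0000 + (30) = 30.0000
segment 2 (171.5° to 196.1°, dwell): s unchanged at 30.0000
segment 3 (196.1° to 267.9°, cycloidal, h = -9) is passed completely: s = 30.0000 + (-9) = 21.0000
segment 4 (267.9° to 289.1°, dwell): s unchanged at 21.0000
θ = 297.4° falls in segment 5 (289.1° to 310.8°, simple-harmonic, h = -21): β = 297.4 − 289.1 = 8.3°, B = 21.7°; Δs = -21/2·(1 − cos(π·0.3825)) = -6.7111; s = 21.0000 − 6.7111 = 14.2889
θ = 303.8° falls in segment 5 (289.1° to 310.8°, simple-harmonic, h = -21): β = 303.8 − 289.1 = 14.7°, B = 21.7°; Δs = -21/2·(1 − cos(π·0.6774)) = -16.0541; s = 21.0000 − 16.0541 = 4.9459
θ = 308.6° falls in segment 5 (289.1° to 310.8°, simple-harmonic, h = -21): β = 308.6 − 289.1 = 19.5°, B = 21.7°; Δs = -21/2·(1 − cos(π·0.8986)) = -20.4719; s = 21.0000 − 20.4719 = 0.5281

θ=297.4°: 14.2889
θ=303.8°: 4.9459
θ=308.6°: 0.5281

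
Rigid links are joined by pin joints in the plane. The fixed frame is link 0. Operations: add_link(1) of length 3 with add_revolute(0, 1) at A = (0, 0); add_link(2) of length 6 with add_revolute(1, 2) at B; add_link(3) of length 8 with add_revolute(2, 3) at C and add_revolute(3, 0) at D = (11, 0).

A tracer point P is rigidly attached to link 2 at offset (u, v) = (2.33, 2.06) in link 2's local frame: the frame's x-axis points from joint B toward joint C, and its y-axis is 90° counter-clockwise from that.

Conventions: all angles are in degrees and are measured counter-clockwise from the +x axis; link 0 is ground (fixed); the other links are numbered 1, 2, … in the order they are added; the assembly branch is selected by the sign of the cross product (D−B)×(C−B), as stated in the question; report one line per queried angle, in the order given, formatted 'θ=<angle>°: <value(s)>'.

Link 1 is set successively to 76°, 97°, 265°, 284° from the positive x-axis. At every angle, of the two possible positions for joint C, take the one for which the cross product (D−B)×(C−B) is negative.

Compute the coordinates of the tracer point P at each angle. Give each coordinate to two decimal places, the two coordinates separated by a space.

A=(0,0), D=(11.00,0)
θ=76°: B = A + 3.00·(cos76°, sin76°) = (0.7258, 2.9109)
θ=76°: |BD| = 10.6786
θ=76°: circle(B,6.00) ∩ circle(D,8.00): a=4.0283, h=4.4467
θ=76°:   candidates: C₊=(5.8136,6.0911) cross=47.484; C₋=(3.3894,-2.4655) cross=-47.484
θ=76°:   branch - wants cross < 0 → take C=(3.3894,-2.4655) (cross=-47.484)
θ=76°: ex = (C−B)/|BC| = (0.4439,-0.8961); ey = (0.8961,0.4439)
θ=76°: P = B + 2.33·ex + 2.06·ey = (3.6060,1.7376)
θ=97°: B = A + 3.00·(cos97°, sin97°) = (-0.3656, 2.9776)
θ=97°: |BD| = 11.7492
θ=97°: circle(B,6.00) ∩ circle(D,8.00): a=4.6830, h=3.7509
θ=97°:   candidates: C₊=(5.1151,5.4193) cross=44.070; C₋=(3.2139,-1.8376) cross=-44.070
θ=97°:   branch - wants cross < 0 → take C=(3.2139,-1.8376) (cross=-44.070)
θ=97°: ex = (C−B)/|BC| = (0.5966,-0.8025); ey = (0.8025,0.5966)
θ=97°: P = B + 2.33·ex + 2.06·ey = (2.6777,2.3367)
θ=265°: B = A + 3.00·(cos265°, sin265°) = (-0.2615, -2.9886)
θ=265°: |BD| = 11.6513
θ=265°: circle(B,6.00) ∩ circle(D,8.00): a=4.6241, h=3.8234
θ=265°:   candidates: C₊=(3.2272,1.8929) cross=44.547; C₋=(5.1886,-5.4980) cross=-44.547
θ=265°:   branch - wants cross < 0 → take C=(5.1886,-5.4980) (cross=-44.547)
θ=265°: ex = (C−B)/|BC| = (0.9083,-0.4182); ey = (0.4182,0.9083)
θ=265°: P = B + 2.33·ex + 2.06·ey = (2.7165,-2.0919)
θ=284°: B = A + 3.00·(cos284°, sin284°) = (0.7258, -2.9109)
θ=284°: |BD| = 10.6786
θ=284°: circle(B,6.00) ∩ circle(D,8.00): a=4.0283, h=4.4467
θ=284°:   candidates: C₊=(3.3894,2.4655) cross=47.484; C₋=(5.8136,-6.0911) cross=-47.484
θ=284°:   branch - wants cross < 0 → take C=(5.8136,-6.0911) (cross=-47.484)
θ=284°: ex = (C−B)/|BC| = (0.8480,-0.5300); ey = (0.5300,0.8480)
θ=284°: P = B + 2.33·ex + 2.06·ey = (3.7934,-2.3990)

θ=76°: 3.61 1.74
θ=97°: 2.68 2.34
θ=265°: 2.72 -2.09
θ=284°: 3.79 -2.40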